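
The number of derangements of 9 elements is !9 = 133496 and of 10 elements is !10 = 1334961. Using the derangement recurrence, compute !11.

14684570

!11 = (11-1)·(!10 + !9) = 10·(1334961 + 133496) = 10·1468457 = 14684570.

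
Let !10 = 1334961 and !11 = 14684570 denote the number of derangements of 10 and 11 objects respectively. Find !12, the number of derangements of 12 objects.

!12 = (12-1)·(!11 + !10) = 11·(14684570 + 1334961) = 11·16019531 = 176214841.

176214841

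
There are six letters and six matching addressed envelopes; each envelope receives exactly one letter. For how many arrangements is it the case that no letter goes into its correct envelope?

The subfactorial !6 = [6!/e] (nearest integer).
6! = 720, and 720/e ≈ 264.87, so !6 = 265.

265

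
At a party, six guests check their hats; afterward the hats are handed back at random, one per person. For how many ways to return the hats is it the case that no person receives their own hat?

Recurrence: !6 = 5·(!5 + !4).
!6 = 5·(44 + 9) = 5·53 = 265

265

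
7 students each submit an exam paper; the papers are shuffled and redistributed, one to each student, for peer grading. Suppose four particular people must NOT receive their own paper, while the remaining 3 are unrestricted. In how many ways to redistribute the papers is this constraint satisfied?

2790

Inclusion-exclusion on the 4 forbidden self-matches:
Σ_{j=0}^{4} (-1)^j C(4,j)(7-j)!
= C(4,0)·7! - C(4,1)·6! + C(4,2)·5! - C(4,3)·4! + C(4,4)·3!
= 5040 - 2880 + 720 - 96 + 6
= 2790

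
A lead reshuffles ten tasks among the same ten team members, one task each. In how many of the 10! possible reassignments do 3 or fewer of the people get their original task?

3559886

# with exactly i fixed is C(10,i)·!(10-i); sum over i=0..3:
  i=0: C(10,0)·!10 = 1·1334961 = 1334961
  i=1: C(10,1)·!9 = 10·133496 = 1334960
  i=2: C(10,2)·!8 = 45·14833 = 667485
  i=3: C(10,3)·!7 = 120·1854 = 222480
Total = 3559886.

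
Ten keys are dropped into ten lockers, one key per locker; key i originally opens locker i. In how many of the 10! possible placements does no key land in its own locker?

Use !n = n·!(n-1) + (-1)^n.
!10 = 10·133496 + 1 = 1334961

1334961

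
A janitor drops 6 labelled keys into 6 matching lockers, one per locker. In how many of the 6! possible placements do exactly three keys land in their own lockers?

Pick the 3 fixed positions: C(6,3) = 20 ways.
The other 3 form a derangement: !3 = 2.
Total: 20 × 2 = 40.

40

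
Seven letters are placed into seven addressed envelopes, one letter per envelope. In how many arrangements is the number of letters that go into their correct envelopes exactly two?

Pick the 2 fixed positions: C(7,2) = 21 ways.
The remaining 5 must be deranged: !5 = 44.
Total: 21 × 44 = 924.

924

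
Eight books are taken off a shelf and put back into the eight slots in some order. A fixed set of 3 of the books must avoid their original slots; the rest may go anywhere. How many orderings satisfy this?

27240

Inclusion-exclusion on the 3 forbidden self-matches:
Σ_{j=0}^{3} (-1)^j C(3,j)(8-j)!
= C(3,0)·8! - C(3,1)·7! + C(3,2)·6! - C(3,3)·5!
= 40320 - 15120 + 2160 - 120
= 27240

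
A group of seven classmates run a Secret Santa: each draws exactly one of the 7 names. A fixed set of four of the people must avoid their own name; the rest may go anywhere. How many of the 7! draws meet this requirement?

2790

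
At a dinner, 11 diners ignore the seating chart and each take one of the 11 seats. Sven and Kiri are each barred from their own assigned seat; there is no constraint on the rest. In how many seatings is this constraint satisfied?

33022080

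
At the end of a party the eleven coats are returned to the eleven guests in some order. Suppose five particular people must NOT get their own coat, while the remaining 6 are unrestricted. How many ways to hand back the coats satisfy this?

Let A_j be the event that the j-th constrained one is fixed. By inclusion-exclusion over the 5 events:
Σ_{j=0}^{5} (-1)^j C(5,j)(11-j)!
= C(5,0)·11! - C(5,1)·10! + C(5,2)·9! - C(5,3)·8! + C(5,4)·7! - C(5,5)·6!
= 39916800 - 18144000 + 3628800 - 403200 + 25200 - 720
= 25022880

25022880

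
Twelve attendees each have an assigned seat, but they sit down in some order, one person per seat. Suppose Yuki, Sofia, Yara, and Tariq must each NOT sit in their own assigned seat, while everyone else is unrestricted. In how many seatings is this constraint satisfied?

339696000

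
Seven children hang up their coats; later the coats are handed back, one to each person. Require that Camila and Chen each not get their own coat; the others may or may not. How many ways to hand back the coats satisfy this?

3720

Inclusion-exclusion on the 2 forbidden self-matches:
Σ_{j=0}^{2} (-1)^j C(2,j)(7-j)!
= C(2,0)·7! - C(2,1)·6! + C(2,2)·5!
= 5040 - 1440 + 120
= 3720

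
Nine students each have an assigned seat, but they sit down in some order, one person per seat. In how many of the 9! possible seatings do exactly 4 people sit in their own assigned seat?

5544

Pick the 4 fixed positions: C(9,4) = 126 ways.
The other 5 form a derangement: !5 = 44.
Total: 126 × 44 = 5544.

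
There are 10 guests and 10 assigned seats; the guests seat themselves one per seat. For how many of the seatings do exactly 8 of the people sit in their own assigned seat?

45

Pick the 8 fixed positions: C(10,8) = 45 ways.
The other 2 form a derangement: !2 = 1.
Total: 45 × 1 = 45.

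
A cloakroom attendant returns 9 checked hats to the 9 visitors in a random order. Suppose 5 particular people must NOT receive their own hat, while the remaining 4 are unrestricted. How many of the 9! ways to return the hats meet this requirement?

Let A_j be the event that the j-th constrained one is fixed. By inclusion-exclusion over the 5 events:
Σ_{j=0}^{5} (-1)^j C(5,j)(9-j)!
= C(5,0)·9! - C(5,1)·8! + C(5,2)·7! - C(5,3)·6! + C(5,4)·5! - C(5,5)·4!
= 362880 - 201600 + 50400 - 7200 + 600 - 24
= 205056

205056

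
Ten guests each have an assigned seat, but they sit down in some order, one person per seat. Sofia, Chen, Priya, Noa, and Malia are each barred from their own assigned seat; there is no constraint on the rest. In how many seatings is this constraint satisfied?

Let A_j be the event that the j-th constrained one is fixed. By inclusion-exclusion over the 5 events:
Σ_{j=0}^{5} (-1)^j C(5,j)(10-j)!
= C(5,0)·10! - C(5,1)·9! + C(5,2)·8! - C(5,3)·7! + C(5,4)·6! - C(5,5)·5!
= 3628800 - 1814400 + 403200 - 50400 + 3600 - 120
= 2170680

2170680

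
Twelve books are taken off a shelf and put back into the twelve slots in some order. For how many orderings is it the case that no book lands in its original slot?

176214841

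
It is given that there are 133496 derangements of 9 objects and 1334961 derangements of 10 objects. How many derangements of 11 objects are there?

D_11 = (11-1)·(D_10 + D_9) = 10·(1334961 + 133496) = 10·1468457 = 14684570.

14684570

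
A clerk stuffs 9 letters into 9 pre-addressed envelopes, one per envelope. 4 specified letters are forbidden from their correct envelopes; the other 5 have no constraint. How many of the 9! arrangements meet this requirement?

229080

Inclusion-exclusion on the 4 forbidden self-matches:
Σ_{j=0}^{4} (-1)^j C(4,j)(9-j)!
= C(4,0)·9! - C(4,1)·8! + C(4,2)·7! - C(4,3)·6! + C(4,4)·5!
= 362880 - 161280 + 30240 - 2880 + 120
= 229080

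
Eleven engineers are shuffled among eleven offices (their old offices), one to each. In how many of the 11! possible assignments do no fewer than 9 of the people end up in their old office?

56

# with exactly i fixed is C(11,i)·!(11-i); sum over i=9..11:
  i=9: C(11,9)·!2 = 55·1 = 55
  i=10: C(11,10)·!1 = 11·0 = 0
  i=11: C(11,11)·!0 = 1·1 = 1
Total = 56.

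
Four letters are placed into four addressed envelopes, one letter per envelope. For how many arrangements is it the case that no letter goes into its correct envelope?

9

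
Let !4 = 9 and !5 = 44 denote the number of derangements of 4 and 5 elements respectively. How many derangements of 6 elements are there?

265

!6 = (6-1)·(!5 + !4) = 5·(44 + 9) = 5·53 = 265.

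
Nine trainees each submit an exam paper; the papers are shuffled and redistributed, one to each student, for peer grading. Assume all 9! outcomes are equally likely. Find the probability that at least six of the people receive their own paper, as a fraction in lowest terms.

41/72576

Favorable outcomes: Σ_{i≥6} C(9,i)·!(9-i) = 84·2 + 36·1 + 9·0 + 1·1 = 205.
Total outcomes: 9! = 362880.
Probability = 205/362880 = 41/72576.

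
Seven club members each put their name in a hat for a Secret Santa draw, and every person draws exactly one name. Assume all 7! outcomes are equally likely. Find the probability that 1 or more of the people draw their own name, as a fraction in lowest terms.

177/280

Favorable outcomes: Σ_{i≥1} C(7,i)·!(7-i) = 7·265 + 21·44 + 35·9 + 35·2 + 21·1 + 7·0 + 1·1 = 3186.
Total outcomes: 7! = 5040.
Probability = 3186/5040 = 177/280.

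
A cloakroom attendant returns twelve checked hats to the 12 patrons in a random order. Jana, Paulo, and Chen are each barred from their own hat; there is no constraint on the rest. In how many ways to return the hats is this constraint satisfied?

369774720

Inclusion-exclusion on the 3 forbidden self-matches:
Σ_{j=0}^{3} (-1)^j C(3,j)(12-j)!
= C(3,0)·12! - C(3,1)·11! + C(3,2)·10! - C(3,3)·9!
= 479001600 - 119750400 + 10886400 - 362880
= 369774720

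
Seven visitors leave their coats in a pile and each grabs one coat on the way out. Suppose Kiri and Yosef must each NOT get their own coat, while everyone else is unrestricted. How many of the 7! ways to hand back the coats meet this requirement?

3720

Inclusion-exclusion on the 2 forbidden self-matches:
Σ_{j=0}^{2} (-1)^j C(2,j)(7-j)!
= C(2,0)·7! - C(2,1)·6! + C(2,2)·5!
= 5040 - 1440 + 120
= 3720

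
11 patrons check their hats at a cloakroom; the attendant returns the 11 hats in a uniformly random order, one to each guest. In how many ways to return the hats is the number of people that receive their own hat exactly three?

2447445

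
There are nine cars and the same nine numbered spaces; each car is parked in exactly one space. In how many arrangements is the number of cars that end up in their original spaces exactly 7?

36

Pick the 7 fixed positions: C(9,7) = 36 ways.
The remaining 2 must be deranged: !2 = 1.
Total: 36 × 1 = 36.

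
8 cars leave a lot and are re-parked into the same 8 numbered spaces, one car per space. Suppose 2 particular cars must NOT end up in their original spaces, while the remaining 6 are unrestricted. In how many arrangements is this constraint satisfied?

30960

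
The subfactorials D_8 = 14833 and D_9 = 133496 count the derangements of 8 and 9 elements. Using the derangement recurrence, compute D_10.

1334961

D_10 = (10-1)·(D_9 + D_8) = 9·(133496 + 14833) = 9·148329 = 1334961.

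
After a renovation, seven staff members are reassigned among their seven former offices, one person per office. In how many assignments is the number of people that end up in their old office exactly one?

Choose which one of the 7 is fixed: C(7,1) = 7.
The remaining 6 must be deranged: !6 = 265.
Total: 7 × 265 = 1855.

1855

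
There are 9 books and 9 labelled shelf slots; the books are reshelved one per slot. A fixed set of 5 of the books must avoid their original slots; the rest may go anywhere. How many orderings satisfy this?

Let A_j be the event that the j-th constrained one is fixed. By inclusion-exclusion over the 5 events:
Σ_{j=0}^{5} (-1)^j C(5,j)(9-j)!
= C(5,0)·9! - C(5,1)·8! + C(5,2)·7! - C(5,3)·6! + C(5,4)·5! - C(5,5)·4!
= 362880 - 201600 + 50400 - 7200 + 600 - 24
= 205056

205056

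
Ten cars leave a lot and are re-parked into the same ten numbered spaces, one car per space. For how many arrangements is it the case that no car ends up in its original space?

The number of derangements of 10 is !10 = Σ_{k=0}^{10} (-1)^k·10!/k!
= 10! - 10!/1! + 10!/2! - 10!/3! + 10!/4! - 10!/5! + 10!/6! - 10!/7! + 10!/8! - 10!/9! + 10!/10!
= 3628800 - 3628800 + 1814400 - 604800 + 151200 - 30240 + 5040 - 720 + 90 - 10 + 1
= 1334961

1334961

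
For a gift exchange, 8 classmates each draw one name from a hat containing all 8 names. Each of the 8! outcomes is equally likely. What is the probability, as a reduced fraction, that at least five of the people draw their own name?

47/13440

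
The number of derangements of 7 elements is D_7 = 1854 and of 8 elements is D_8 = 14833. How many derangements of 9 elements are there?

D_9 = (9-1)·(D_8 + D_7) = 8·(14833 + 1854) = 8·16687 = 133496.

133496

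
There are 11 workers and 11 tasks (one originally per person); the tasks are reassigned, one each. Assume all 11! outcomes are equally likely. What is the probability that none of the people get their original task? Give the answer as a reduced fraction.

1468457/3991680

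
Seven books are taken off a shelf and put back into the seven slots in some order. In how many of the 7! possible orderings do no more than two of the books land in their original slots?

4633

# with exactly i fixed is C(7,i)·!(7-i); sum over i=0..2:
  i=0: C(7,0)·!7 = 1·1854 = 1854
  i=1: C(7,1)·!6 = 7·265 = 1855
  i=2: C(7,2)·!5 = 21·44 = 924
Total = 4633.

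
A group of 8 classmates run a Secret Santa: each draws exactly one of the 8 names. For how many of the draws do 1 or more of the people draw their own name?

Sum C(8,i)·!(8-i) for i = 1..8:
  i=1: C(8,1)·!7 = 8·1854 = 14832
  i=2: C(8,2)·!6 = 28·265 = 7420
  i=3: C(8,3)·!5 = 56·44 = 2464
  i=4: C(8,4)·!4 = 70·9 = 630
  i=5: C(8,5)·!3 = 56·2 = 112
  i=6: C(8,6)·!2 = 28·1 = 28
  i=7: C(8,7)·!1 = 8·0 = 0
  i=8: C(8,8)·!0 = 1·1 = 1
Total = 25487.

25487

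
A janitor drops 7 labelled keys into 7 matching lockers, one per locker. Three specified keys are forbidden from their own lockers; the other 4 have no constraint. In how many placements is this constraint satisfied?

3216

Let A_j be the event that the j-th constrained one is fixed. By inclusion-exclusion over the 3 events:
Σ_{j=0}^{3} (-1)^j C(3,j)(7-j)!
= C(3,0)·7! - C(3,1)·6! + C(3,2)·5! - C(3,3)·4!
= 5040 - 2160 + 360 - 24
= 3216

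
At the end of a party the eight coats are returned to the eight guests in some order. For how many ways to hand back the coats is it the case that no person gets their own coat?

14833

Use !n = n·!(n-1) + (-1)^n.
!8 = 8·1854 + 1 = 14833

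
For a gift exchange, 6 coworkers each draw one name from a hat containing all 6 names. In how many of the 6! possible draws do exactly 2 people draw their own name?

135

Choose which 2 of the 6 are fixed: C(6,2) = 15.
The other 4 form a derangement: !4 = 9.
Total: 15 × 9 = 135.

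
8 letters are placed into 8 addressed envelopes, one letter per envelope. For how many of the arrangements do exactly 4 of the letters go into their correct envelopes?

630

Choose which 4 of the 8 are fixed: C(8,4) = 70.
The other 4 form a derangement: !4 = 9.
Total: 70 × 9 = 630.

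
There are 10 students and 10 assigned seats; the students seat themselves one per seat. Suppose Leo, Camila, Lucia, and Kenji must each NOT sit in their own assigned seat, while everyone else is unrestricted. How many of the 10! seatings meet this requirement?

2399760

Inclusion-exclusion on the 4 forbidden self-matches:
Σ_{j=0}^{4} (-1)^j C(4,j)(10-j)!
= C(4,0)·10! - C(4,1)·9! + C(4,2)·8! - C(4,3)·7! + C(4,4)·6!
= 3628800 - 1451520 + 241920 - 20160 + 720
= 2399760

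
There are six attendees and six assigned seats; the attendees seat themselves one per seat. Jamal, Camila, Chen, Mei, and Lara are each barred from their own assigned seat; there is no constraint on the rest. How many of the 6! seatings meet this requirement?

309

Let A_j be the event that the j-th constrained one is fixed. By inclusion-exclusion over the 5 events:
Σ_{j=0}^{5} (-1)^j C(5,j)(6-j)!
= C(5,0)·6! - C(5,1)·5! + C(5,2)·4! - C(5,3)·3! + C(5,4)·2! - C(5,5)·1!
= 720 - 600 + 240 - 60 + 10 - 1
= 309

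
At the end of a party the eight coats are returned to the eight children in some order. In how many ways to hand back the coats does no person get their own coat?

14833

Use !n = (n-1)(!(n-1) + !(n-2)).
!8 = 7·(1854 + 265) = 7·2119 = 14833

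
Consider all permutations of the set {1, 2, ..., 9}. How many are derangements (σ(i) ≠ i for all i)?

133496

The number of derangements of 9 is !9 = Σ_{k=0}^{9} (-1)^k·9!/k!
= 9! - 9!/1! + 9!/2! - 9!/3! + 9!/4! - 9!/5! + 9!/6! - 9!/7! + 9!/8! - 9!/9!
= 362880 - 362880 + 181440 - 60480 + 15120 - 3024 + 504 - 72 + 9 - 1
= 133496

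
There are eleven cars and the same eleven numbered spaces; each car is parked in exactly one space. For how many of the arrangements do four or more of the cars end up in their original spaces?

Sum C(11,i)·!(11-i) for i = 4..11:
  i=4: C(11,4)·!7 = 330·1854 = 611820
  i=5: C(11,5)·!6 = 462·265 = 122430
  i=6: C(11,6)·!5 = 462·44 = 20328
  i=7: C(11,7)·!4 = 330·9 = 2970
  i=8: C(11,8)·!3 = 165·2 = 330
  i=9: C(11,9)·!2 = 55·1 = 55
  i=10: C(11,10)·!1 = 11·0 = 0
  i=11: C(11,11)·!0 = 1·1 = 1
Total = 757934.

757934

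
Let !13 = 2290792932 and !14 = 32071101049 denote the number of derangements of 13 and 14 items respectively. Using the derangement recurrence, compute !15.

481066515734

!15 = (15-1)·(!14 + !13) = 14·(32071101049 + 2290792932) = 14·34361893981 = 481066515734.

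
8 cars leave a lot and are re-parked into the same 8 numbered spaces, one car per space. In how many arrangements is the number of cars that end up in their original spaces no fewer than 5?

# with exactly i fixed is C(8,i)·!(8-i); sum over i=5..8:
  i=5: C(8,5)·!3 = 56·2 = 112
  i=6: C(8,6)·!2 = 28·1 = 28
  i=7: C(8,7)·!1 = 8·0 = 0
  i=8: C(8,8)·!0 = 1·1 = 1
Total = 141.

141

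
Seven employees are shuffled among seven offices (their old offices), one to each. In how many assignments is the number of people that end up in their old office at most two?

# with exactly i fixed is C(7,i)·!(7-i); sum over i=0..2:
  i=0: C(7,0)·!7 = 1·1854 = 1854
  i=1: C(7,1)·!6 = 7·265 = 1855
  i=2: C(7,2)·!5 = 21·44 = 924
Total = 4633.

4633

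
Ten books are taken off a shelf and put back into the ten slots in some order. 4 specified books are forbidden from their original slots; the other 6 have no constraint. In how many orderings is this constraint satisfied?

2399760

Let A_j be the event that the j-th constrained one is fixed. By inclusion-exclusion over the 4 events:
Σ_{j=0}^{4} (-1)^j C(4,j)(10-j)!
= C(4,0)·10! - C(4,1)·9! + C(4,2)·8! - C(4,3)·7! + C(4,4)·6!
= 3628800 - 1451520 + 241920 - 20160 + 720
= 2399760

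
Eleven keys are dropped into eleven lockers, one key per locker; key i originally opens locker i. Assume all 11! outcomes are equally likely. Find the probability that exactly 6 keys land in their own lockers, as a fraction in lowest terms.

Favorable outcomes: C(11,6)·!5 = 462·44 = 20328.
Total outcomes: 11! = 39916800.
Probability = 20328/39916800 = 11/21600.

11/21600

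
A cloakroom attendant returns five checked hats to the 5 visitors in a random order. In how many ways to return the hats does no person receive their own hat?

The subfactorial !5 = [5!/e] (nearest integer).
5! = 120, and 120/e ≈ 44.15, so !5 = 44.

44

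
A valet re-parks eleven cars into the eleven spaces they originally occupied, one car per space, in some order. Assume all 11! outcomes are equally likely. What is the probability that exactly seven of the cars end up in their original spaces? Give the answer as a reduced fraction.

Favorable outcomes: C(11,7)·!4 = 330·9 = 2970.
Total outcomes: 11! = 39916800.
Probability = 2970/39916800 = 1/13440.

1/13440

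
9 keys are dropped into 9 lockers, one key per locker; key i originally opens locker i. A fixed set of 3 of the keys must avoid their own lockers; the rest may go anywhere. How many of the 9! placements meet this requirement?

256320

Let A_j be the event that the j-th constrained one is fixed. By inclusion-exclusion over the 3 events:
Σ_{j=0}^{3} (-1)^j C(3,j)(9-j)!
= C(3,0)·9! - C(3,1)·8! + C(3,2)·7! - C(3,3)·6!
= 362880 - 120960 + 15120 - 720
= 256320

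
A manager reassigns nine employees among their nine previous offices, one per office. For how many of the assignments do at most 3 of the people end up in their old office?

355997

Sum C(9,i)·!(9-i) for i = 0..3:
  i=0: C(9,0)·!9 = 1·133496 = 133496
  i=1: C(9,1)·!8 = 9·14833 = 133497
  i=2: C(9,2)·!7 = 36·1854 = 66744
  i=3: C(9,3)·!6 = 84·265 = 22260
Total = 355997.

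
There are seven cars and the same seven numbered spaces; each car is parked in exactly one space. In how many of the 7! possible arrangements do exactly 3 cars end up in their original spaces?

315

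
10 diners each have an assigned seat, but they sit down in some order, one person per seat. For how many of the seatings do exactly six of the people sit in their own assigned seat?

1890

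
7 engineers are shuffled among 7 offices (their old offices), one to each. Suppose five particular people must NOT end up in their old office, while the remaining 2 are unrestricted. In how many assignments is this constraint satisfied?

Let A_j be the event that the j-th constrained one is fixed. By inclusion-exclusion over the 5 events:
Σ_{j=0}^{5} (-1)^j C(5,j)(7-j)!
= C(5,0)·7! - C(5,1)·6! + C(5,2)·5! - C(5,3)·4! + C(5,4)·3! - C(5,5)·2!
= 5040 - 3600 + 1200 - 240 + 30 - 2
= 2428

2428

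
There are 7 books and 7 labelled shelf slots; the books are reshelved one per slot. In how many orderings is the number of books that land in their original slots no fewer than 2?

# with exactly i fixed is C(7,i)·!(7-i); sum over i=2..7:
  i=2: C(7,2)·!5 = 21·44 = 924
  i=3: C(7,3)·!4 = 35·9 = 315
  i=4: C(7,4)·!3 = 35·2 = 70
  i=5: C(7,5)·!2 = 21·1 = 21
  i=6: C(7,6)·!1 = 7·0 = 0
  i=7: C(7,7)·!0 = 1·1 = 1
Total = 1331.

1331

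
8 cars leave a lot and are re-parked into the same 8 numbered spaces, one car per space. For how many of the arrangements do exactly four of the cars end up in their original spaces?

630

Pick the 4 fixed positions: C(8,4) = 70 ways.
The remaining 4 must be deranged: !4 = 9.
Total: 70 × 9 = 630.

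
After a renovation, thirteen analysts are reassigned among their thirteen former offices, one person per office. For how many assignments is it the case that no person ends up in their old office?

Use !n = (n-1)(!(n-1) + !(n-2)).
!13 = 12·(176214841 + 14684570) = 12·190899411 = 2290792932

2290792932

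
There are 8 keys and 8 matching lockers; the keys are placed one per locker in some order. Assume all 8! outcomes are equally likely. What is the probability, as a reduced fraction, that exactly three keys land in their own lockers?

Favorable outcomes: C(8,3)·!5 = 56·44 = 2464.
Total outcomes: 8! = 40320.
Probability = 2464/40320 = 11/180.

11/180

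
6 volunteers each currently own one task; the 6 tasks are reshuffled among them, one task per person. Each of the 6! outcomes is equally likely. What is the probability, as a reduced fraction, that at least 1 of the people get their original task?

Favorable outcomes: Σ_{i≥1} C(6,i)·!(6-i) = 6·44 + 15·9 + 20·2 + 15·1 + 6·0 + 1·1 = 455.
Total outcomes: 6! = 720.
Probability = 455/720 = 91/144.

91/144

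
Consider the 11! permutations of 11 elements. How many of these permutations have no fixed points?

By inclusion-exclusion, !11 = Σ (-1)^k · 11!/k! for k=0..11
= 11! - 11!/1! + 11!/2! - 11!/3! + 11!/4! - 11!/5! + 11!/6! - 11!/7! + 11!/8! - 11!/9! + 11!/10! - 11!/11!
= 39916800 - 39916800 + 19958400 - 6652800 + 1663200 - 332640 + 55440 - 7920 + 990 - 110 + 11 - 1
= 14684570

14684570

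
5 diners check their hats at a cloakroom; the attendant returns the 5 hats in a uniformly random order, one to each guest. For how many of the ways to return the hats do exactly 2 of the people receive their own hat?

20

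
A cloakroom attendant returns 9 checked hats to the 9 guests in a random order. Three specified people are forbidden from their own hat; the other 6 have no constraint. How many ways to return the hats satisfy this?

256320

Inclusion-exclusion on the 3 forbidden self-matches:
Σ_{j=0}^{3} (-1)^j C(3,j)(9-j)!
= C(3,0)·9! - C(3,1)·8! + C(3,2)·7! - C(3,3)·6!
= 362880 - 120960 + 15120 - 720
= 256320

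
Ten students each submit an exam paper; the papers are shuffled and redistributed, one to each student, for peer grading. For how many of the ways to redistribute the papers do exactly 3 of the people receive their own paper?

222480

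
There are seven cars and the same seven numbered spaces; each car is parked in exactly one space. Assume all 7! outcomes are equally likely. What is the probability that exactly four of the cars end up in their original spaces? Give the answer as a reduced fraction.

Favorable outcomes: C(7,4)·!3 = 35·2 = 70.
Total outcomes: 7! = 5040.
Probability = 70/5040 = 1/72.

1/72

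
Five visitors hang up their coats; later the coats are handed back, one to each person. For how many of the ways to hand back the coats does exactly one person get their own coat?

45

Pick the single fixed position: C(5,1) = 5 ways.
The other 4 form a derangement: !4 = 9.
Total: 5 × 9 = 45.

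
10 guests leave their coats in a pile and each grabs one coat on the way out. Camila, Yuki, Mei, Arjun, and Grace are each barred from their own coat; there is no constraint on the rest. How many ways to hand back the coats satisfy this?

2170680

Inclusion-exclusion on the 5 forbidden self-matches:
Σ_{j=0}^{5} (-1)^j C(5,j)(10-j)!
= C(5,0)·10! - C(5,1)·9! + C(5,2)·8! - C(5,3)·7! + C(5,4)·6! - C(5,5)·5!
= 3628800 - 1814400 + 403200 - 50400 + 3600 - 120
= 2170680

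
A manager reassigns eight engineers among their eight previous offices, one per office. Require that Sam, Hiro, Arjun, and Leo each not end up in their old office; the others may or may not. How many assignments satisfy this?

24024

Inclusion-exclusion on the 4 forbidden self-matches:
Σ_{j=0}^{4} (-1)^j C(4,j)(8-j)!
= C(4,0)·8! - C(4,1)·7! + C(4,2)·6! - C(4,3)·5! + C(4,4)·4!
= 40320 - 20160 + 4320 - 480 + 24
= 24024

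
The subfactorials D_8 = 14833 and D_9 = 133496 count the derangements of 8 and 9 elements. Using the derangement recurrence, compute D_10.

D_10 = (10-1)·(D_9 + D_8) = 9·(133496 + 14833) = 9·148329 = 1334961.

1334961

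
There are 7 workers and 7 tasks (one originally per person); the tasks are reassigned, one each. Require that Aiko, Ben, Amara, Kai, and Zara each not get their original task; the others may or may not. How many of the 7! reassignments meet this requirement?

2428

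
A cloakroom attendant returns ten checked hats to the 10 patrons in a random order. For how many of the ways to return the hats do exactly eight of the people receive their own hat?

45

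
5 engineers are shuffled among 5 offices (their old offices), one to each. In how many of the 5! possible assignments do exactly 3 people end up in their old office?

10

Choose which 3 of the 5 are fixed: C(5,3) = 10.
The remaining 2 must be deranged: !2 = 1.
Total: 10 × 1 = 10.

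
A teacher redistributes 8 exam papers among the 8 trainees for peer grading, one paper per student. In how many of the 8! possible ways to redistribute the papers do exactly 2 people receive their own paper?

7420

Pick the 2 fixed positions: C(8,2) = 28 ways.
The other 6 form a derangement: !6 = 265.
Total: 28 × 265 = 7420.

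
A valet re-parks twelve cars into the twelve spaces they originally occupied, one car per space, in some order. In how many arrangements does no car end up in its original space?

By inclusion-exclusion, !12 = Σ (-1)^k · 12!/k! for k=0..12
= 12! - 12!/1! + 12!/2! - 12!/3! + 12!/4! - 12!/5! + 12!/6! - 12!/7! + 12!/8! - 12!/9! + 12!/10! - 12!/11! + 12!/12!
= 479001600 - 479001600 + 239500800 - 79833600 + 19958400 - 3991680 + 665280 - 95040 + 11880 - 1320 + 132 - 12 + 1
= 176214841

176214841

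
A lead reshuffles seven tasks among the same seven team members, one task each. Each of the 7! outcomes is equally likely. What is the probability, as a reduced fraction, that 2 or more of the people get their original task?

1331/5040

Favorable outcomes: Σ_{i≥2} C(7,i)·!(7-i) = 21·44 + 35·9 + 35·2 + 21·1 + 7·0 + 1·1 = 1331.
Total outcomes: 7! = 5040.
Probability = 1331/5040 = 1331/5040.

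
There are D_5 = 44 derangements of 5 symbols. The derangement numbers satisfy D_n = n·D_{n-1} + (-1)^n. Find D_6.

265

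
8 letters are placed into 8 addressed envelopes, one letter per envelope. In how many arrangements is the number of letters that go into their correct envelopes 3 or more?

3235

# with exactly i fixed is C(8,i)·!(8-i); sum over i=3..8:
  i=3: C(8,3)·!5 = 56·44 = 2464
  i=4: C(8,4)·!4 = 70·9 = 630
  i=5: C(8,5)·!3 = 56·2 = 112
  i=6: C(8,6)·!2 = 28·1 = 28
  i=7: C(8,7)·!1 = 8·0 = 0
  i=8: C(8,8)·!0 = 1·1 = 1
Total = 3235.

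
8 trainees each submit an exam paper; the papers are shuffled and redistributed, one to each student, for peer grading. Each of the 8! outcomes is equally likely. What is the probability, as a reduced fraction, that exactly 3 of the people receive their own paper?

11/180

Favorable outcomes: C(8,3)·!5 = 56·44 = 2464.
Total outcomes: 8! = 40320.
Probability = 2464/40320 = 11/180.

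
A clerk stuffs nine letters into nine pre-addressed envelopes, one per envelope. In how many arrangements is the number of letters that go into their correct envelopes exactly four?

5544

Pick the 4 fixed positions: C(9,4) = 126 ways.
The remaining 5 must be deranged: !5 = 44.
Total: 126 × 44 = 5544.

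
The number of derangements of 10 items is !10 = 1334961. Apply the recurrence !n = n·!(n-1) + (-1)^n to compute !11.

!11 = 11·1334961 - 1 = 14684570.

14684570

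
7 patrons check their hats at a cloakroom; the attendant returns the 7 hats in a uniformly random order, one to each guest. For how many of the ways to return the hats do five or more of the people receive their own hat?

Sum C(7,i)·!(7-i) for i = 5..7:
  i=5: C(7,5)·!2 = 21·1 = 21
  i=6: C(7,6)·!1 = 7·0 = 0
  i=7: C(7,7)·!0 = 1·1 = 1
Total = 22.

22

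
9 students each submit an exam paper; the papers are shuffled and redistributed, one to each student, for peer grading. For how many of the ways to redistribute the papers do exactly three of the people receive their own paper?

22260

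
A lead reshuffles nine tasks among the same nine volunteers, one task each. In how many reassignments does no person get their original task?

133496

!9 is the nearest integer to 9!/e.
9! = 362880, and 362880/e ≈ 133496.09, so !9 = 133496.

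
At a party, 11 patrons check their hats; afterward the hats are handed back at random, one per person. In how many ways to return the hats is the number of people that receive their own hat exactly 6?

Choose which 6 of the 11 are fixed: C(11,6) = 462.
The remaining 5 must be deranged: !5 = 44.
Total: 462 × 44 = 20328.

20328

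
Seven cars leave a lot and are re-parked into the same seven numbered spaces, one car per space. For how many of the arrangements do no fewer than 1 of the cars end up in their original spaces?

3186

# with exactly i fixed is C(7,i)·!(7-i); sum over i=1..7:
  i=1: C(7,1)·!6 = 7·265 = 1855
  i=2: C(7,2)·!5 = 21·44 = 924
  i=3: C(7,3)·!4 = 35·9 = 315
  i=4: C(7,4)·!3 = 35·2 = 70
  i=5: C(7,5)·!2 = 21·1 = 21
  i=6: C(7,6)·!1 = 7·0 = 0
  i=7: C(7,7)·!0 = 1·1 = 1
Total = 3186.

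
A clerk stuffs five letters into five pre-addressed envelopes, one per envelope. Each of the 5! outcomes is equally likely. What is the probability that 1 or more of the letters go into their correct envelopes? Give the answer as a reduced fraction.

19/30

Favorable outcomes: Σ_{i≥1} C(5,i)·!(5-i) = 5·9 + 10·2 + 10·1 + 5·0 + 1·1 = 76.
Total outcomes: 5! = 120.
Probability = 76/120 = 19/30.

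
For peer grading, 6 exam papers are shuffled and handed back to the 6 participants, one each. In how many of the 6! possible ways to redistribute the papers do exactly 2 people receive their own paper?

135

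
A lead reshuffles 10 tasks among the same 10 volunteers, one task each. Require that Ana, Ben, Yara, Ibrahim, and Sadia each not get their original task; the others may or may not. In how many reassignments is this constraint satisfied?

2170680

Let A_j be the event that the j-th constrained one is fixed. By inclusion-exclusion over the 5 events:
Σ_{j=0}^{5} (-1)^j C(5,j)(10-j)!
= C(5,0)·10! - C(5,1)·9! + C(5,2)·8! - C(5,3)·7! + C(5,4)·6! - C(5,5)·5!
= 3628800 - 1814400 + 403200 - 50400 + 3600 - 120
= 2170680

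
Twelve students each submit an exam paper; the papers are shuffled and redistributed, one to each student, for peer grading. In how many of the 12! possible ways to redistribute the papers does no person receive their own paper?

176214841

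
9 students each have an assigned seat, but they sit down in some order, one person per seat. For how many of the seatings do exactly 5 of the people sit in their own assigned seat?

1134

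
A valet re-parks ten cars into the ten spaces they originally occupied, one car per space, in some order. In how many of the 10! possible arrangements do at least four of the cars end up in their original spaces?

Sum C(10,i)·!(10-i) for i = 4..10:
  i=4: C(10,4)·!6 = 210·265 = 55650
  i=5: C(10,5)·!5 = 252·44 = 11088
  i=6: C(10,6)·!4 = 210·9 = 1890
  i=7: C(10,7)·!3 = 120·2 = 240
  i=8: C(10,8)·!2 = 45·1 = 45
  i=9: C(10,9)·!1 = 10·0 = 0
  i=10: C(10,10)·!0 = 1·1 = 1
Total = 68914.

68914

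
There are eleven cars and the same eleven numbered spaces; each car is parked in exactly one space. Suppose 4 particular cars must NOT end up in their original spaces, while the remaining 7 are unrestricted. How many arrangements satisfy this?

Inclusion-exclusion on the 4 forbidden self-matches:
Σ_{j=0}^{4} (-1)^j C(4,j)(11-j)!
= C(4,0)·11! - C(4,1)·10! + C(4,2)·9! - C(4,3)·8! + C(4,4)·7!
= 39916800 - 14515200 + 2177280 - 161280 + 5040
= 27422640

27422640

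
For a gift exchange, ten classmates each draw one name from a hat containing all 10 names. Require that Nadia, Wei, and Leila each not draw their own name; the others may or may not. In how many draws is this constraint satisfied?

2656080

Inclusion-exclusion on the 3 forbidden self-matches:
Σ_{j=0}^{3} (-1)^j C(3,j)(10-j)!
= C(3,0)·10! - C(3,1)·9! + C(3,2)·8! - C(3,3)·7!
= 3628800 - 1088640 + 120960 - 5040
= 2656080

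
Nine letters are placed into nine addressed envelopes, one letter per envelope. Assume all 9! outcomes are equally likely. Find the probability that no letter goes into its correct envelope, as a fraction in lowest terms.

16687/45360

Favorable outcomes: !9 = 133496.
Total outcomes: 9! = 362880.
Probability = 133496/362880 = 16687/45360.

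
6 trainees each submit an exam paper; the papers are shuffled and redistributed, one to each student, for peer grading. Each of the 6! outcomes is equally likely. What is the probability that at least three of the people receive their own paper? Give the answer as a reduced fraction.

7/90

Favorable outcomes: Σ_{i≥3} C(6,i)·!(6-i) = 20·2 + 15·1 + 6·0 + 1·1 = 56.
Total outcomes: 6! = 720.
Probability = 56/720 = 7/90.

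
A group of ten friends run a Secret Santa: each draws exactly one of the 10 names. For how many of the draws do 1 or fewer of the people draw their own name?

Sum C(10,i)·!(10-i) for i = 0..1:
  i=0: C(10,0)·!10 = 1·1334961 = 1334961
  i=1: C(10,1)·!9 = 10·133496 = 1334960
Total = 2669921.

2669921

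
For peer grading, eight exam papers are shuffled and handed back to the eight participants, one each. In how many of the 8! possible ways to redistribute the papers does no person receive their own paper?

14833

By inclusion-exclusion, !8 = Σ (-1)^k · 8!/k! for k=0..8
= 8! - 8!/1! + 8!/2! - 8!/3! + 8!/4! - 8!/5! + 8!/6! - 8!/7! + 8!/8!
= 40320 - 40320 + 20160 - 6720 + 1680 - 336 + 56 - 8 + 1
= 14833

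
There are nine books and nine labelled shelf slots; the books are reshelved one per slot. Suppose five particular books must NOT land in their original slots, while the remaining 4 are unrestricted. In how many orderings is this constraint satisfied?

Inclusion-exclusion on the 5 forbidden self-matches:
Σ_{j=0}^{5} (-1)^j C(5,j)(9-j)!
= C(5,0)·9! - C(5,1)·8! + C(5,2)·7! - C(5,3)·6! + C(5,4)·5! - C(5,5)·4!
= 362880 - 201600 + 50400 - 7200 + 600 - 24
= 205056

205056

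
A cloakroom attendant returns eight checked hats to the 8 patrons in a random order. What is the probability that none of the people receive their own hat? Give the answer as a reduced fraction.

2119/5760

Favorable outcomes: !8 = 14833.
Total outcomes: 8! = 40320.
Probability = 14833/40320 = 2119/5760.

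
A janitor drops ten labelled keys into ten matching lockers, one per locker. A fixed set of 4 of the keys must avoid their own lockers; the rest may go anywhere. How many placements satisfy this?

2399760

Let A_j be the event that the j-th constrained one is fixed. By inclusion-exclusion over the 4 events:
Σ_{j=0}^{4} (-1)^j C(4,j)(10-j)!
= C(4,0)·10! - C(4,1)·9! + C(4,2)·8! - C(4,3)·7! + C(4,4)·6!
= 3628800 - 1451520 + 241920 - 20160 + 720
= 2399760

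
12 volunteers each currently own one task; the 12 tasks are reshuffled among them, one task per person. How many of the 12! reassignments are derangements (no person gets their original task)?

176214841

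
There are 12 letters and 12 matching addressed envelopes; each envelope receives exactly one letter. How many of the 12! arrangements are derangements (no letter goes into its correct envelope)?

176214841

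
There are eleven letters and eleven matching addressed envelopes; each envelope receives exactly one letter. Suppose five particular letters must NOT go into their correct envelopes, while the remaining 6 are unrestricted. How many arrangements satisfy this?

25022880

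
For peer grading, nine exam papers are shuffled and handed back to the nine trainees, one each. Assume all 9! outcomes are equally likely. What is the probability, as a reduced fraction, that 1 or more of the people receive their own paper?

28673/45360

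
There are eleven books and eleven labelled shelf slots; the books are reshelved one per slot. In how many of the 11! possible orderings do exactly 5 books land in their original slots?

122430

Choose which 5 of the 11 are fixed: C(11,5) = 462.
The other 6 form a derangement: !6 = 265.
Total: 462 × 265 = 122430.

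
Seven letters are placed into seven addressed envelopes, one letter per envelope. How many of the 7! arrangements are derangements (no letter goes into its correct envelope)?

1854

Use !n = (n-1)(!(n-1) + !(n-2)).
!7 = 6·(265 + 44) = 6·309 = 1854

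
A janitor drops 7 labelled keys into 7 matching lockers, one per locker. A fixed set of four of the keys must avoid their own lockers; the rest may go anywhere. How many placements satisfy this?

2790

Let A_j be the event that the j-th constrained one is fixed. By inclusion-exclusion over the 4 events:
Σ_{j=0}^{4} (-1)^j C(4,j)(7-j)!
= C(4,0)·7! - C(4,1)·6! + C(4,2)·5! - C(4,3)·4! + C(4,4)·3!
= 5040 - 2880 + 720 - 96 + 6
= 2790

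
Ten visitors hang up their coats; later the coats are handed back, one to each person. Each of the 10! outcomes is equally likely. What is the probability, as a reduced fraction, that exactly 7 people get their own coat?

1/15120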